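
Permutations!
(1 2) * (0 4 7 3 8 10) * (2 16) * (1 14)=[4, 16, 14, 8, 7, 5, 6, 3, 10, 9, 0, 11, 12, 13, 1, 15, 2]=(0 4 7 3 8 10)(1 16 2 14)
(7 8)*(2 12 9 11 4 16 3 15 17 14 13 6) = (2 12 9 11 4 16 3 15 17 14 13 6)(7 8) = [0, 1, 12, 15, 16, 5, 2, 8, 7, 11, 10, 4, 9, 6, 13, 17, 3, 14]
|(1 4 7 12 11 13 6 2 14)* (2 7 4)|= |(1 2 14)(6 7 12 11 13)|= 15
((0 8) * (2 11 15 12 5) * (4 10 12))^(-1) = (0 8)(2 5 12 10 4 15 11) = ((0 8)(2 11 15 4 10 12 5))^(-1)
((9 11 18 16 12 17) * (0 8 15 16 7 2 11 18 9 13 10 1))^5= ((0 8 15 16 12 17 13 10 1)(2 11 9 18 7))^5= (18)(0 17 8 13 15 10 16 1 12)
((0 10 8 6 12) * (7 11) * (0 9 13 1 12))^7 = (0 6 8 10)(1 13 9 12)(7 11)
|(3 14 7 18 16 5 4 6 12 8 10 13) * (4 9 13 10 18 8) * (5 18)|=42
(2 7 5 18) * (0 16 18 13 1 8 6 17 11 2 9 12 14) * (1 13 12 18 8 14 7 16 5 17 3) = [5, 14, 16, 1, 4, 12, 3, 17, 6, 18, 10, 2, 7, 13, 0, 15, 8, 11, 9] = (0 5 12 7 17 11 2 16 8 6 3 1 14)(9 18)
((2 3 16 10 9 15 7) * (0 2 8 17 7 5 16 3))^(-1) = ((0 2)(5 16 10 9 15)(7 8 17))^(-1) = (0 2)(5 15 9 10 16)(7 17 8)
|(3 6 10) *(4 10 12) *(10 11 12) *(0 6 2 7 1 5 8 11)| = |(0 6 10 3 2 7 1 5 8 11 12 4)| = 12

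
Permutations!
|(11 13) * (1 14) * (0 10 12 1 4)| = |(0 10 12 1 14 4)(11 13)| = 6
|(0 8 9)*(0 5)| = |(0 8 9 5)| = 4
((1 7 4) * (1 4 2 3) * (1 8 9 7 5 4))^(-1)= (1 4 5)(2 7 9 8 3)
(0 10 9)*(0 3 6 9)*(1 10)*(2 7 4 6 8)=(0 1 10)(2 7 4 6 9 3 8)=[1, 10, 7, 8, 6, 5, 9, 4, 2, 3, 0]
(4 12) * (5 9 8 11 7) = (4 12)(5 9 8 11 7) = [0, 1, 2, 3, 12, 9, 6, 5, 11, 8, 10, 7, 4]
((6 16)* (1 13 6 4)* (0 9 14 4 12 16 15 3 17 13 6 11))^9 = (0 13 3 6 4 9 11 17 15 1 14)(12 16)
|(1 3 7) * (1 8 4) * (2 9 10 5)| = 20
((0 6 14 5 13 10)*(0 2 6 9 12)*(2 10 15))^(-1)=((0 9 12)(2 6 14 5 13 15))^(-1)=(0 12 9)(2 15 13 5 14 6)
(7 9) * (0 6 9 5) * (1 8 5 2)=(0 6 9 7 2 1 8 5)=[6, 8, 1, 3, 4, 0, 9, 2, 5, 7]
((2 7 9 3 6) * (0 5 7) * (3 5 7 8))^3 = ((0 7 9 5 8 3 6 2))^3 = (0 5 6 7 8 2 9 3)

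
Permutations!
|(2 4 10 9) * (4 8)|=5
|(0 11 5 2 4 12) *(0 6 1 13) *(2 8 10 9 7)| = 13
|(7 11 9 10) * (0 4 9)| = |(0 4 9 10 7 11)| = 6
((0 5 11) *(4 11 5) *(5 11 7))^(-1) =(0 11 5 7 4)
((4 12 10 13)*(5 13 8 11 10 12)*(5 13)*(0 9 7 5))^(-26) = (13)(0 7)(5 9)(8 11 10)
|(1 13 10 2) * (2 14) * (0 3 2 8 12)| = 9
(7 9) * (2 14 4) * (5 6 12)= [0, 1, 14, 3, 2, 6, 12, 9, 8, 7, 10, 11, 5, 13, 4]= (2 14 4)(5 6 12)(7 9)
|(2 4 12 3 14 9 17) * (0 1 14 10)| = 10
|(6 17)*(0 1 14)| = |(0 1 14)(6 17)| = 6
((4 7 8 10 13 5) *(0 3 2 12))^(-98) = (0 2)(3 12)(4 13 8)(5 10 7)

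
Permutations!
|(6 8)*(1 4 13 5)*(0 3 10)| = |(0 3 10)(1 4 13 5)(6 8)| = 12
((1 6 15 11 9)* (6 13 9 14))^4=((1 13 9)(6 15 11 14))^4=(15)(1 13 9)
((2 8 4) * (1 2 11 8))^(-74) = ((1 2)(4 11 8))^(-74) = (4 11 8)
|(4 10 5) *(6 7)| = |(4 10 5)(6 7)| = 6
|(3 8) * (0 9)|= |(0 9)(3 8)|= 2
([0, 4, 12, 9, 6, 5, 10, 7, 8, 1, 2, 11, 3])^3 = [0, 10, 9, 4, 2, 5, 12, 7, 8, 6, 3, 11, 1]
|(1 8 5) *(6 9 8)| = 5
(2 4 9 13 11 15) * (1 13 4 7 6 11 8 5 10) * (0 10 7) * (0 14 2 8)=(0 10 1 13)(2 14)(4 9)(5 7 6 11 15 8)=[10, 13, 14, 3, 9, 7, 11, 6, 5, 4, 1, 15, 12, 0, 2, 8]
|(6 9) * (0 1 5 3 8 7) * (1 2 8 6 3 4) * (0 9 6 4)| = 9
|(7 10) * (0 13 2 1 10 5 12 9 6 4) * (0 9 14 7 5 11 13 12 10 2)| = |(0 12 14 7 11 13)(1 2)(4 9 6)(5 10)| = 6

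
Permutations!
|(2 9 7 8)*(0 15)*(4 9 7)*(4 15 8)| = |(0 8 2 7 4 9 15)| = 7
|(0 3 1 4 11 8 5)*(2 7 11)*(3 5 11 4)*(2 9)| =4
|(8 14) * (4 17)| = 2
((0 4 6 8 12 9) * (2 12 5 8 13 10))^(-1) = (0 9 12 2 10 13 6 4)(5 8)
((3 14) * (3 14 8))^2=(14)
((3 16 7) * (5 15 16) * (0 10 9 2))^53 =(0 10 9 2)(3 16 5 7 15)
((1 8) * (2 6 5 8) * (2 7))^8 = ((1 7 2 6 5 8))^8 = (1 2 5)(6 8 7)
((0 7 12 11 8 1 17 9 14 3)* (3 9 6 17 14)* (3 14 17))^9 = ((0 7 12 11 8 1 17 6 3)(9 14))^9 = (17)(9 14)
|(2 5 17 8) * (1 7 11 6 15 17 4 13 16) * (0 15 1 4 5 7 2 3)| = |(0 15 17 8 3)(1 2 7 11 6)(4 13 16)| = 15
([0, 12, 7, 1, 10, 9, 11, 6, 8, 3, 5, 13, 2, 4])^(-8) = (1 6 10)(2 13 9)(3 7 4)(5 12 11)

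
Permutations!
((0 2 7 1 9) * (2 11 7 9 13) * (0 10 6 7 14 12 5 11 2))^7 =(0 13 1 7 6 10 9 2)(5 12 14 11)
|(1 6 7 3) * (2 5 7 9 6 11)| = 6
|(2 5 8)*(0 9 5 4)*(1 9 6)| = |(0 6 1 9 5 8 2 4)| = 8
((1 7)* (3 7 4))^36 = ((1 4 3 7))^36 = (7)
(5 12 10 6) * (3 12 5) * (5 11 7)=(3 12 10 6)(5 11 7)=[0, 1, 2, 12, 4, 11, 3, 5, 8, 9, 6, 7, 10]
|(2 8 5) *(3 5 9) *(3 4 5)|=|(2 8 9 4 5)|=5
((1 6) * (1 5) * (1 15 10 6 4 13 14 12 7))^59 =((1 4 13 14 12 7)(5 15 10 6))^59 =(1 7 12 14 13 4)(5 6 10 15)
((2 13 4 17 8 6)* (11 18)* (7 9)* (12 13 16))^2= (18)(2 12 4 8)(6 16 13 17)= ((2 16 12 13 4 17 8 6)(7 9)(11 18))^2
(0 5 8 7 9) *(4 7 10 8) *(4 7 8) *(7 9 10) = (0 5 9)(4 8 7 10) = [5, 1, 2, 3, 8, 9, 6, 10, 7, 0, 4]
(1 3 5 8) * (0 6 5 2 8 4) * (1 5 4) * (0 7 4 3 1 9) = [6, 1, 8, 2, 7, 9, 3, 4, 5, 0] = (0 6 3 2 8 5 9)(4 7)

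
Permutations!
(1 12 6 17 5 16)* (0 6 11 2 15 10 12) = [6, 0, 15, 3, 4, 16, 17, 7, 8, 9, 12, 2, 11, 13, 14, 10, 1, 5] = (0 6 17 5 16 1)(2 15 10 12 11)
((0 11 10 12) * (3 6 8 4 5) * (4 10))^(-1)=((0 11 4 5 3 6 8 10 12))^(-1)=(0 12 10 8 6 3 5 4 11)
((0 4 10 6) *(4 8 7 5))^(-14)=(10)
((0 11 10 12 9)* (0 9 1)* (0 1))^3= ((0 11 10 12))^3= (0 12 10 11)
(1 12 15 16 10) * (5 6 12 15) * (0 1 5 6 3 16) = (0 1 15)(3 16 10 5)(6 12) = [1, 15, 2, 16, 4, 3, 12, 7, 8, 9, 5, 11, 6, 13, 14, 0, 10]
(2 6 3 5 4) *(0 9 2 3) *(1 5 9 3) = (0 3 9 2 6)(1 5 4) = [3, 5, 6, 9, 1, 4, 0, 7, 8, 2]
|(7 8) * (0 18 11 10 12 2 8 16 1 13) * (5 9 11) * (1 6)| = 14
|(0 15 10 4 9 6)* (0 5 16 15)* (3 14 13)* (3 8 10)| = 11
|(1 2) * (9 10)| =2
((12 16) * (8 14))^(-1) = (8 14)(12 16)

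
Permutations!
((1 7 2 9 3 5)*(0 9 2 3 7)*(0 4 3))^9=((0 9 7)(1 4 3 5))^9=(9)(1 4 3 5)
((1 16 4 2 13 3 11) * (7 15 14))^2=(1 4 13 11 16 2 3)(7 14 15)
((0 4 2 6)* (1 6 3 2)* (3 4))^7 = (0 3 2 4 1 6)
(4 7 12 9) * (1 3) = [0, 3, 2, 1, 7, 5, 6, 12, 8, 4, 10, 11, 9] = (1 3)(4 7 12 9)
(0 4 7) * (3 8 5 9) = (0 4 7)(3 8 5 9) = [4, 1, 2, 8, 7, 9, 6, 0, 5, 3]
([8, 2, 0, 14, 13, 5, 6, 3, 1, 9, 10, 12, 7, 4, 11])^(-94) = [1, 0, 8, 14, 4, 5, 6, 3, 2, 9, 10, 12, 7, 13, 11]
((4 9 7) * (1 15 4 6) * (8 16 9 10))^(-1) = ((1 15 4 10 8 16 9 7 6))^(-1) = (1 6 7 9 16 8 10 4 15)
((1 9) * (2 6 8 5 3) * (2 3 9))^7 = ((1 2 6 8 5 9))^7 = (1 2 6 8 5 9)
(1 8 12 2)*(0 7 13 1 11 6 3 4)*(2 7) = [2, 8, 11, 4, 0, 5, 3, 13, 12, 9, 10, 6, 7, 1] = (0 2 11 6 3 4)(1 8 12 7 13)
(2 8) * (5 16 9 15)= (2 8)(5 16 9 15)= [0, 1, 8, 3, 4, 16, 6, 7, 2, 15, 10, 11, 12, 13, 14, 5, 9]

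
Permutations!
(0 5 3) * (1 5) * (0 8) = (0 1 5 3 8) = [1, 5, 2, 8, 4, 3, 6, 7, 0]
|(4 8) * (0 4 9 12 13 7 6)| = 8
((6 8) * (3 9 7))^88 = (3 9 7)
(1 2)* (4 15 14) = (1 2)(4 15 14) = [0, 2, 1, 3, 15, 5, 6, 7, 8, 9, 10, 11, 12, 13, 4, 14]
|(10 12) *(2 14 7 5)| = |(2 14 7 5)(10 12)| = 4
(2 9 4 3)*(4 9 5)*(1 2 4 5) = (9)(1 2)(3 4) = [0, 2, 1, 4, 3, 5, 6, 7, 8, 9]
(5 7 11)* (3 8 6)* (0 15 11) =(0 15 11 5 7)(3 8 6) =[15, 1, 2, 8, 4, 7, 3, 0, 6, 9, 10, 5, 12, 13, 14, 11]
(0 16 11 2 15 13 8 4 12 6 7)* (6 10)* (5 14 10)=[16, 1, 15, 3, 12, 14, 7, 0, 4, 9, 6, 2, 5, 8, 10, 13, 11]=(0 16 11 2 15 13 8 4 12 5 14 10 6 7)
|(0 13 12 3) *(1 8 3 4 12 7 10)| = 14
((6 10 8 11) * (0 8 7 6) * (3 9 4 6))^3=((0 8 11)(3 9 4 6 10 7))^3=(11)(3 6)(4 7)(9 10)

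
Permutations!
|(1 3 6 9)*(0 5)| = 4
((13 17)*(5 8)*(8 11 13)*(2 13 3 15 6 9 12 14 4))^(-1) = ((2 13 17 8 5 11 3 15 6 9 12 14 4))^(-1) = (2 4 14 12 9 6 15 3 11 5 8 17 13)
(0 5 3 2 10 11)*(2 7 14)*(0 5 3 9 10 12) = (0 3 7 14 2 12)(5 9 10 11) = [3, 1, 12, 7, 4, 9, 6, 14, 8, 10, 11, 5, 0, 13, 2]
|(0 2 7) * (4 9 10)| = |(0 2 7)(4 9 10)| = 3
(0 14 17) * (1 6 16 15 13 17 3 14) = (0 1 6 16 15 13 17)(3 14) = [1, 6, 2, 14, 4, 5, 16, 7, 8, 9, 10, 11, 12, 17, 3, 13, 15, 0]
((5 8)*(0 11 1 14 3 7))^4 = (0 3 1)(7 14 11)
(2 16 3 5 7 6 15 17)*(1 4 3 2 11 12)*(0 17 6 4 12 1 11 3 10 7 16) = (0 17 3 5 16 2)(1 12 11)(4 10 7)(6 15) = [17, 12, 0, 5, 10, 16, 15, 4, 8, 9, 7, 1, 11, 13, 14, 6, 2, 3]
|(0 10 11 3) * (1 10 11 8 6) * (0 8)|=|(0 11 3 8 6 1 10)|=7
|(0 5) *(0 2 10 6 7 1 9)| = 8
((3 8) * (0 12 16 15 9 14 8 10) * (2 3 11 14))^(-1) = (0 10 3 2 9 15 16 12)(8 14 11)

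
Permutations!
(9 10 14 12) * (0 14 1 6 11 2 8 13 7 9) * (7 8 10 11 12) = (0 14 7 9 11 2 10 1 6 12)(8 13) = [14, 6, 10, 3, 4, 5, 12, 9, 13, 11, 1, 2, 0, 8, 7]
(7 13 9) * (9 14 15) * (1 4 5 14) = [0, 4, 2, 3, 5, 14, 6, 13, 8, 7, 10, 11, 12, 1, 15, 9] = (1 4 5 14 15 9 7 13)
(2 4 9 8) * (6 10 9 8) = [0, 1, 4, 3, 8, 5, 10, 7, 2, 6, 9] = (2 4 8)(6 10 9)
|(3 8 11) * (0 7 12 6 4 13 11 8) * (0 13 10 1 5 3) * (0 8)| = |(0 7 12 6 4 10 1 5 3 13 11 8)| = 12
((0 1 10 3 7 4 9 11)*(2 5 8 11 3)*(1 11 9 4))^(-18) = (11)(1 3 8 2)(5 10 7 9)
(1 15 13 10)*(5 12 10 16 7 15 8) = [0, 8, 2, 3, 4, 12, 6, 15, 5, 9, 1, 11, 10, 16, 14, 13, 7] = (1 8 5 12 10)(7 15 13 16)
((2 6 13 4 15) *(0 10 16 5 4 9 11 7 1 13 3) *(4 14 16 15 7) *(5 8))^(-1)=((0 10 15 2 6 3)(1 13 9 11 4 7)(5 14 16 8))^(-1)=(0 3 6 2 15 10)(1 7 4 11 9 13)(5 8 16 14)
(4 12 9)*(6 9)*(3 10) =[0, 1, 2, 10, 12, 5, 9, 7, 8, 4, 3, 11, 6] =(3 10)(4 12 6 9)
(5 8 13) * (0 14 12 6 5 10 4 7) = (0 14 12 6 5 8 13 10 4 7) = [14, 1, 2, 3, 7, 8, 5, 0, 13, 9, 4, 11, 6, 10, 12]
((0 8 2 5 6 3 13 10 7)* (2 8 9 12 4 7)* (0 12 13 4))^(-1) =((0 9 13 10 2 5 6 3 4 7 12))^(-1) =(0 12 7 4 3 6 5 2 10 13 9)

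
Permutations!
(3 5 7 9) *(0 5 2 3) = (0 5 7 9)(2 3) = [5, 1, 3, 2, 4, 7, 6, 9, 8, 0]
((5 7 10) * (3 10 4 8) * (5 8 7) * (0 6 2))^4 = (0 6 2)(3 10 8)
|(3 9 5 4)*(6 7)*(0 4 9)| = 6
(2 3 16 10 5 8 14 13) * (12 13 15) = (2 3 16 10 5 8 14 15 12 13) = [0, 1, 3, 16, 4, 8, 6, 7, 14, 9, 5, 11, 13, 2, 15, 12, 10]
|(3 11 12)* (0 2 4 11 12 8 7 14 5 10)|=|(0 2 4 11 8 7 14 5 10)(3 12)|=18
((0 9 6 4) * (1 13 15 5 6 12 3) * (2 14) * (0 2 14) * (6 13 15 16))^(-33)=(0 3 5 6)(1 13 4 9)(2 12 15 16)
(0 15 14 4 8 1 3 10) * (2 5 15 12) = (0 12 2 5 15 14 4 8 1 3 10) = [12, 3, 5, 10, 8, 15, 6, 7, 1, 9, 0, 11, 2, 13, 4, 14]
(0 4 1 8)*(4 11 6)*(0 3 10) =[11, 8, 2, 10, 1, 5, 4, 7, 3, 9, 0, 6] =(0 11 6 4 1 8 3 10)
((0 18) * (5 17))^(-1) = (0 18)(5 17)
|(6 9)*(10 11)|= 2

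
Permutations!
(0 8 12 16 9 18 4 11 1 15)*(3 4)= (0 8 12 16 9 18 3 4 11 1 15)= [8, 15, 2, 4, 11, 5, 6, 7, 12, 18, 10, 1, 16, 13, 14, 0, 9, 17, 3]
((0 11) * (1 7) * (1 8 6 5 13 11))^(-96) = ((0 1 7 8 6 5 13 11))^(-96) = (13)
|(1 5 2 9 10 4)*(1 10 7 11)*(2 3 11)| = |(1 5 3 11)(2 9 7)(4 10)| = 12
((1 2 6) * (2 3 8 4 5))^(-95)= ((1 3 8 4 5 2 6))^(-95)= (1 4 6 8 2 3 5)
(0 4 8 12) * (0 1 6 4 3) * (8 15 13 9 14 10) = [3, 6, 2, 0, 15, 5, 4, 7, 12, 14, 8, 11, 1, 9, 10, 13] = (0 3)(1 6 4 15 13 9 14 10 8 12)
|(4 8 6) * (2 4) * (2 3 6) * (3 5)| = 3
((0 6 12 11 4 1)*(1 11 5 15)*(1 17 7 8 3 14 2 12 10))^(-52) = ((0 6 10 1)(2 12 5 15 17 7 8 3 14)(4 11))^(-52) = (2 5 17 8 14 12 15 7 3)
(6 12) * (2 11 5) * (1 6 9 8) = (1 6 12 9 8)(2 11 5) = [0, 6, 11, 3, 4, 2, 12, 7, 1, 8, 10, 5, 9]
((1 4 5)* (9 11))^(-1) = (1 5 4)(9 11)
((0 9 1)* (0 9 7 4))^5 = (0 4 7)(1 9)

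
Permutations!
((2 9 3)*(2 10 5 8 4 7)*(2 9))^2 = ((3 10 5 8 4 7 9))^2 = (3 5 4 9 10 8 7)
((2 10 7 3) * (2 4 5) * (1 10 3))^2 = ((1 10 7)(2 3 4 5))^2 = (1 7 10)(2 4)(3 5)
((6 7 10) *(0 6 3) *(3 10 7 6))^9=((10)(0 3))^9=(10)(0 3)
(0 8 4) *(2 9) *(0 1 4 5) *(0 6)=(0 8 5 6)(1 4)(2 9)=[8, 4, 9, 3, 1, 6, 0, 7, 5, 2]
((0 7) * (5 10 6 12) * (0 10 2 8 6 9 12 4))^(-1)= ((0 7 10 9 12 5 2 8 6 4))^(-1)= (0 4 6 8 2 5 12 9 10 7)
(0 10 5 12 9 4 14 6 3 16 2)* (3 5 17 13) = (0 10 17 13 3 16 2)(4 14 6 5 12 9) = [10, 1, 0, 16, 14, 12, 5, 7, 8, 4, 17, 11, 9, 3, 6, 15, 2, 13]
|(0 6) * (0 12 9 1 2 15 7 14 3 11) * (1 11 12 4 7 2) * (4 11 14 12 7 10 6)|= 10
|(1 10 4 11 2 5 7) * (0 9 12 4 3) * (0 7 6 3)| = 12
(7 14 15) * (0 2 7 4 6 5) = (0 2 7 14 15 4 6 5) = [2, 1, 7, 3, 6, 0, 5, 14, 8, 9, 10, 11, 12, 13, 15, 4]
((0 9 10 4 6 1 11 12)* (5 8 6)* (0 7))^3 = (0 4 6 12 9 5 1 7 10 8 11)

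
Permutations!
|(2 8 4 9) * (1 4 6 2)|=|(1 4 9)(2 8 6)|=3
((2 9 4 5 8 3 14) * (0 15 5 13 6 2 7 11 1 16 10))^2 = ((0 15 5 8 3 14 7 11 1 16 10)(2 9 4 13 6))^2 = (0 5 3 7 1 10 15 8 14 11 16)(2 4 6 9 13)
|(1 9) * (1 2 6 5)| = 5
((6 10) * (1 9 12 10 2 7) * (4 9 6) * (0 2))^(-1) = ((0 2 7 1 6)(4 9 12 10))^(-1) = (0 6 1 7 2)(4 10 12 9)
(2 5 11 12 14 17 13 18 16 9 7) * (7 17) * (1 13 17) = (1 13 18 16 9)(2 5 11 12 14 7) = [0, 13, 5, 3, 4, 11, 6, 2, 8, 1, 10, 12, 14, 18, 7, 15, 9, 17, 16]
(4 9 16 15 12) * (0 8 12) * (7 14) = (0 8 12 4 9 16 15)(7 14) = [8, 1, 2, 3, 9, 5, 6, 14, 12, 16, 10, 11, 4, 13, 7, 0, 15]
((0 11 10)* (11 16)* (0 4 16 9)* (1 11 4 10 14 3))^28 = (16) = ((0 9)(1 11 14 3)(4 16))^28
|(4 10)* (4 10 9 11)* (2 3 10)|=|(2 3 10)(4 9 11)|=3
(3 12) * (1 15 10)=(1 15 10)(3 12)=[0, 15, 2, 12, 4, 5, 6, 7, 8, 9, 1, 11, 3, 13, 14, 10]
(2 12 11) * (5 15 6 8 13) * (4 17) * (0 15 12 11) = (0 15 6 8 13 5 12)(2 11)(4 17) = [15, 1, 11, 3, 17, 12, 8, 7, 13, 9, 10, 2, 0, 5, 14, 6, 16, 4]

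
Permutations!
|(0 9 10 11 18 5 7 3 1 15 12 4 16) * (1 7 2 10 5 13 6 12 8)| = 12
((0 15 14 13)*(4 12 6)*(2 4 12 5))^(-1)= ((0 15 14 13)(2 4 5)(6 12))^(-1)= (0 13 14 15)(2 5 4)(6 12)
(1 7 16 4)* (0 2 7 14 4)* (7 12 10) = (0 2 12 10 7 16)(1 14 4) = [2, 14, 12, 3, 1, 5, 6, 16, 8, 9, 7, 11, 10, 13, 4, 15, 0]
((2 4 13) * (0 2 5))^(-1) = ((0 2 4 13 5))^(-1) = (0 5 13 4 2)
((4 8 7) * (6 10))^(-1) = (4 7 8)(6 10)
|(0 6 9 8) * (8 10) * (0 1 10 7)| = |(0 6 9 7)(1 10 8)| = 12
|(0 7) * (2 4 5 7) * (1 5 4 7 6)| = 3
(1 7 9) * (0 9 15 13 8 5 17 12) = (0 9 1 7 15 13 8 5 17 12) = [9, 7, 2, 3, 4, 17, 6, 15, 5, 1, 10, 11, 0, 8, 14, 13, 16, 12]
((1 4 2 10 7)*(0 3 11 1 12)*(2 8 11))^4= (0 7 2)(3 12 10)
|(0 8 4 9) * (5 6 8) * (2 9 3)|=8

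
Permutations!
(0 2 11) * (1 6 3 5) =(0 2 11)(1 6 3 5) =[2, 6, 11, 5, 4, 1, 3, 7, 8, 9, 10, 0]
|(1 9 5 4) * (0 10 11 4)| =|(0 10 11 4 1 9 5)| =7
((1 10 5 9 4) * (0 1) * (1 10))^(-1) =((0 10 5 9 4))^(-1) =(0 4 9 5 10)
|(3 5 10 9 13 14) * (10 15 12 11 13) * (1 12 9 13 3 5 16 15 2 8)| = |(1 12 11 3 16 15 9 10 13 14 5 2 8)| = 13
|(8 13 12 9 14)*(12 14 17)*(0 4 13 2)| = 6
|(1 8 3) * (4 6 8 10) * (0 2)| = 6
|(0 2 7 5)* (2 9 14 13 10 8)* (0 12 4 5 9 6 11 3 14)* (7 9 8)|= |(0 6 11 3 14 13 10 7 8 2 9)(4 5 12)|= 33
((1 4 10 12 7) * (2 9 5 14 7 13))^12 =((1 4 10 12 13 2 9 5 14 7))^12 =(1 10 13 9 14)(2 5 7 4 12)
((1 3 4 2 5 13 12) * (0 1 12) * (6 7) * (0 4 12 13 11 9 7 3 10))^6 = ((0 1 10)(2 5 11 9 7 6 3 12 13 4))^6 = (2 3 11 13 7)(4 6 5 12 9)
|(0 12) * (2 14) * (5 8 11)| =|(0 12)(2 14)(5 8 11)| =6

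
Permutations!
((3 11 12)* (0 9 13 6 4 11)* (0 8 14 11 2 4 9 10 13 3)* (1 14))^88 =((0 10 13 6 9 3 8 1 14 11 12)(2 4))^88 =(14)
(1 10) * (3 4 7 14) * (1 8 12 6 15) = (1 10 8 12 6 15)(3 4 7 14) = [0, 10, 2, 4, 7, 5, 15, 14, 12, 9, 8, 11, 6, 13, 3, 1]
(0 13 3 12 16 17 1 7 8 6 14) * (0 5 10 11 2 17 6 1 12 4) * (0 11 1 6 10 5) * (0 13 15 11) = (0 15 11 2 17 12 16 10 1 7 8 6 14 13 3 4) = [15, 7, 17, 4, 0, 5, 14, 8, 6, 9, 1, 2, 16, 3, 13, 11, 10, 12]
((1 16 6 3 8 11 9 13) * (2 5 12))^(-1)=(1 13 9 11 8 3 6 16)(2 12 5)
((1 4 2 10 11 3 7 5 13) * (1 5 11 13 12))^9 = (1 2 13 12 4 10 5)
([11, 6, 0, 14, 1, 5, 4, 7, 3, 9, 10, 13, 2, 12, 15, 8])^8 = (15)(0 12 11 2 13)(1 4 6)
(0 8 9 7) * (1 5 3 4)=(0 8 9 7)(1 5 3 4)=[8, 5, 2, 4, 1, 3, 6, 0, 9, 7]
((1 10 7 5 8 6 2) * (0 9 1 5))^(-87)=(0 10 9 7 1)(2 5 8 6)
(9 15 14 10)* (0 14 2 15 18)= [14, 1, 15, 3, 4, 5, 6, 7, 8, 18, 9, 11, 12, 13, 10, 2, 16, 17, 0]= (0 14 10 9 18)(2 15)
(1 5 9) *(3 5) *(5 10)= (1 3 10 5 9)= [0, 3, 2, 10, 4, 9, 6, 7, 8, 1, 5]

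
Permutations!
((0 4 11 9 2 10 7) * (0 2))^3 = ((0 4 11 9)(2 10 7))^3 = (0 9 11 4)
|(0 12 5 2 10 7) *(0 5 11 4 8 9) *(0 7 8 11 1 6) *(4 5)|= 8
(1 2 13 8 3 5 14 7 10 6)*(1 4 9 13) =(1 2)(3 5 14 7 10 6 4 9 13 8) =[0, 2, 1, 5, 9, 14, 4, 10, 3, 13, 6, 11, 12, 8, 7]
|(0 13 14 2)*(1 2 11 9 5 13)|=15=|(0 1 2)(5 13 14 11 9)|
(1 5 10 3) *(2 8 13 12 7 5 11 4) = (1 11 4 2 8 13 12 7 5 10 3) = [0, 11, 8, 1, 2, 10, 6, 5, 13, 9, 3, 4, 7, 12]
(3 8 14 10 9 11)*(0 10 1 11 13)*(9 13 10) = (0 9 10 13)(1 11 3 8 14) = [9, 11, 2, 8, 4, 5, 6, 7, 14, 10, 13, 3, 12, 0, 1]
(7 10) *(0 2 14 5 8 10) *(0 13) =(0 2 14 5 8 10 7 13) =[2, 1, 14, 3, 4, 8, 6, 13, 10, 9, 7, 11, 12, 0, 5]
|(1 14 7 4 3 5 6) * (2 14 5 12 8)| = 21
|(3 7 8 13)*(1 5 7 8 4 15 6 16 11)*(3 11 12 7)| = |(1 5 3 8 13 11)(4 15 6 16 12 7)| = 6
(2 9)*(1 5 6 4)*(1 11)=(1 5 6 4 11)(2 9)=[0, 5, 9, 3, 11, 6, 4, 7, 8, 2, 10, 1]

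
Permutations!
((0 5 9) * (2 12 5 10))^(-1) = ((0 10 2 12 5 9))^(-1) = (0 9 5 12 2 10)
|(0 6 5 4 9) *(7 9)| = |(0 6 5 4 7 9)| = 6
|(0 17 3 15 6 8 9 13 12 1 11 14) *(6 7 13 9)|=10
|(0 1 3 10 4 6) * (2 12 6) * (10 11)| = |(0 1 3 11 10 4 2 12 6)| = 9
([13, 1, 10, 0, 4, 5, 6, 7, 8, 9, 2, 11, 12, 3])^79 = (0 13 3)(2 10)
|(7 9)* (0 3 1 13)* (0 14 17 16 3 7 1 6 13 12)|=30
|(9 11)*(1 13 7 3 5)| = 10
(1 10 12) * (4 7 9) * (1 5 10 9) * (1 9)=[0, 1, 2, 3, 7, 10, 6, 9, 8, 4, 12, 11, 5]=(4 7 9)(5 10 12)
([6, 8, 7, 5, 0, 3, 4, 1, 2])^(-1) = (0 4 6)(1 7 2 8)(3 5)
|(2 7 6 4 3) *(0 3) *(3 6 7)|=6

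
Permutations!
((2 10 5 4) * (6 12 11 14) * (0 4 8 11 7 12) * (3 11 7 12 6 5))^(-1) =(0 6 7 8 5 14 11 3 10 2 4)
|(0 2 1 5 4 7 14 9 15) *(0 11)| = 10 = |(0 2 1 5 4 7 14 9 15 11)|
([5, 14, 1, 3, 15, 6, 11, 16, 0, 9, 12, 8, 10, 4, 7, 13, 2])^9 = (0 8 11 6 5)(1 2 16 7 14)(10 12)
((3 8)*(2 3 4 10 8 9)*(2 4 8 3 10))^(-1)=((2 10 3 9 4))^(-1)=(2 4 9 3 10)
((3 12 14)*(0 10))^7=((0 10)(3 12 14))^7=(0 10)(3 12 14)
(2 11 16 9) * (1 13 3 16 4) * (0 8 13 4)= [8, 4, 11, 16, 1, 5, 6, 7, 13, 2, 10, 0, 12, 3, 14, 15, 9]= (0 8 13 3 16 9 2 11)(1 4)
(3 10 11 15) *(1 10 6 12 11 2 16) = (1 10 2 16)(3 6 12 11 15) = [0, 10, 16, 6, 4, 5, 12, 7, 8, 9, 2, 15, 11, 13, 14, 3, 1]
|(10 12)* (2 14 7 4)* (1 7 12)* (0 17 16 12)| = 10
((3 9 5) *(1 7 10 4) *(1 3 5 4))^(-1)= ((1 7 10)(3 9 4))^(-1)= (1 10 7)(3 4 9)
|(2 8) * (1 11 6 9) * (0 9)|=|(0 9 1 11 6)(2 8)|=10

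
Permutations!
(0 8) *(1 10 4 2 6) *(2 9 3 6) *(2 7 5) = [8, 10, 7, 6, 9, 2, 1, 5, 0, 3, 4] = (0 8)(1 10 4 9 3 6)(2 7 5)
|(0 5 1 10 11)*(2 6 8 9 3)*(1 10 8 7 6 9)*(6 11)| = 6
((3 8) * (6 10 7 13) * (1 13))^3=((1 13 6 10 7)(3 8))^3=(1 10 13 7 6)(3 8)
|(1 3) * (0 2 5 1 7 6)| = 7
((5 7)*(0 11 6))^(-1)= ((0 11 6)(5 7))^(-1)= (0 6 11)(5 7)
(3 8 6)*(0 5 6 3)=[5, 1, 2, 8, 4, 6, 0, 7, 3]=(0 5 6)(3 8)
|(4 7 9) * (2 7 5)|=|(2 7 9 4 5)|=5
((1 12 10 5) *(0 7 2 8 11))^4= ((0 7 2 8 11)(1 12 10 5))^4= (12)(0 11 8 2 7)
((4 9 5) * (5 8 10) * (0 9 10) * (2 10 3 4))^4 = (0 9 8)(2 10 5)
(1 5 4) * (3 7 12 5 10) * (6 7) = (1 10 3 6 7 12 5 4) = [0, 10, 2, 6, 1, 4, 7, 12, 8, 9, 3, 11, 5]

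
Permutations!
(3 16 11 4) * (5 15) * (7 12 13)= [0, 1, 2, 16, 3, 15, 6, 12, 8, 9, 10, 4, 13, 7, 14, 5, 11]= (3 16 11 4)(5 15)(7 12 13)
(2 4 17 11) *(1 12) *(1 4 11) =(1 12 4 17)(2 11) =[0, 12, 11, 3, 17, 5, 6, 7, 8, 9, 10, 2, 4, 13, 14, 15, 16, 1]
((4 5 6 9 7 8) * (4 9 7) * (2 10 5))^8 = (10)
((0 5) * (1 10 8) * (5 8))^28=((0 8 1 10 5))^28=(0 10 8 5 1)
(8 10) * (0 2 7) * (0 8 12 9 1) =(0 2 7 8 10 12 9 1) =[2, 0, 7, 3, 4, 5, 6, 8, 10, 1, 12, 11, 9]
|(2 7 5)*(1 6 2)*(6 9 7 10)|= 12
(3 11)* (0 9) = (0 9)(3 11) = [9, 1, 2, 11, 4, 5, 6, 7, 8, 0, 10, 3]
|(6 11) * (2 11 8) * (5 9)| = 4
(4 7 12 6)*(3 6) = (3 6 4 7 12) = [0, 1, 2, 6, 7, 5, 4, 12, 8, 9, 10, 11, 3]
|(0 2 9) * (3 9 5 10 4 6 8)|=9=|(0 2 5 10 4 6 8 3 9)|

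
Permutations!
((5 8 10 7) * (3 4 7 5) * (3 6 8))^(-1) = (3 5 10 8 6 7 4)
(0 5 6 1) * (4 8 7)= (0 5 6 1)(4 8 7)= [5, 0, 2, 3, 8, 6, 1, 4, 7]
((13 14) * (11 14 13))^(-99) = (11 14)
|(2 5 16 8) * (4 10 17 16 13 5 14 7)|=|(2 14 7 4 10 17 16 8)(5 13)|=8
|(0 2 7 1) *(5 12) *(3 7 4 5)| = 8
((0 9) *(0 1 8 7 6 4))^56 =(9)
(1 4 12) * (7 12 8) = (1 4 8 7 12) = [0, 4, 2, 3, 8, 5, 6, 12, 7, 9, 10, 11, 1]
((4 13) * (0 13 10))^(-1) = (0 10 4 13)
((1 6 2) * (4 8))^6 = (8)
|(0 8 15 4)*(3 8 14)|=6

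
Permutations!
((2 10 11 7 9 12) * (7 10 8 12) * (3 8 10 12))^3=(2 12 11 10)(3 8)(7 9)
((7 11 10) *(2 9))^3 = ((2 9)(7 11 10))^3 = (11)(2 9)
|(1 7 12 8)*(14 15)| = |(1 7 12 8)(14 15)| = 4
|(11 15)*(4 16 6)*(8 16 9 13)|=6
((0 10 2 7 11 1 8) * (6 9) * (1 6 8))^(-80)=((0 10 2 7 11 6 9 8))^(-80)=(11)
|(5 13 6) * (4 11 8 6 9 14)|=|(4 11 8 6 5 13 9 14)|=8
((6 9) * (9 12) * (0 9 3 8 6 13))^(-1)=((0 9 13)(3 8 6 12))^(-1)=(0 13 9)(3 12 6 8)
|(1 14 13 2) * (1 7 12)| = |(1 14 13 2 7 12)| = 6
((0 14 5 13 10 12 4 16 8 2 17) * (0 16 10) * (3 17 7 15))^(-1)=((0 14 5 13)(2 7 15 3 17 16 8)(4 10 12))^(-1)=(0 13 5 14)(2 8 16 17 3 15 7)(4 12 10)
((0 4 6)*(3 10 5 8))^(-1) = ((0 4 6)(3 10 5 8))^(-1) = (0 6 4)(3 8 5 10)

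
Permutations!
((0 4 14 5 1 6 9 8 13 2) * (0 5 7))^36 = ((0 4 14 7)(1 6 9 8 13 2 5))^36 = (14)(1 6 9 8 13 2 5)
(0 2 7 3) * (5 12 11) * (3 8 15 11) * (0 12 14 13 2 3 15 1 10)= (0 3 12 15 11 5 14 13 2 7 8 1 10)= [3, 10, 7, 12, 4, 14, 6, 8, 1, 9, 0, 5, 15, 2, 13, 11]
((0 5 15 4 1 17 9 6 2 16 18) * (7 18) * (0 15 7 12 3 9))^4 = (0 15)(1 7)(2 9 12)(3 16 6)(4 5)(17 18)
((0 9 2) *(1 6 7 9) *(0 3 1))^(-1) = (1 3 2 9 7 6)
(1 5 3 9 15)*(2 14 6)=[0, 5, 14, 9, 4, 3, 2, 7, 8, 15, 10, 11, 12, 13, 6, 1]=(1 5 3 9 15)(2 14 6)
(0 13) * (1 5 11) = (0 13)(1 5 11) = [13, 5, 2, 3, 4, 11, 6, 7, 8, 9, 10, 1, 12, 0]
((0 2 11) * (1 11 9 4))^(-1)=(0 11 1 4 9 2)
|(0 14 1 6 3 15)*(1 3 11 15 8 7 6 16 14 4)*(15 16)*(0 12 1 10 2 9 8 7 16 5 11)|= 66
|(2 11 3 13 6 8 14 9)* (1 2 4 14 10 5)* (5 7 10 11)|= 30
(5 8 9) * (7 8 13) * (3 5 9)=(3 5 13 7 8)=[0, 1, 2, 5, 4, 13, 6, 8, 3, 9, 10, 11, 12, 7]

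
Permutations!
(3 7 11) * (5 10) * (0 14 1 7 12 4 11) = (0 14 1 7)(3 12 4 11)(5 10) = [14, 7, 2, 12, 11, 10, 6, 0, 8, 9, 5, 3, 4, 13, 1]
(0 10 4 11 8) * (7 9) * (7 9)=(0 10 4 11 8)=[10, 1, 2, 3, 11, 5, 6, 7, 0, 9, 4, 8]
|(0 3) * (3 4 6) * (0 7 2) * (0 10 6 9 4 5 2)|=|(0 5 2 10 6 3 7)(4 9)|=14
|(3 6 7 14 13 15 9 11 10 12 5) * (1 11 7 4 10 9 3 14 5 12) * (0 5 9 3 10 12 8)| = |(0 5 14 13 15 10 1 11 3 6 4 12 8)(7 9)| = 26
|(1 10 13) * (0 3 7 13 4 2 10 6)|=6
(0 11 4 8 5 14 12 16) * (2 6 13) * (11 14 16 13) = [14, 1, 6, 3, 8, 16, 11, 7, 5, 9, 10, 4, 13, 2, 12, 15, 0] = (0 14 12 13 2 6 11 4 8 5 16)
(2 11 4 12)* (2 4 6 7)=(2 11 6 7)(4 12)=[0, 1, 11, 3, 12, 5, 7, 2, 8, 9, 10, 6, 4]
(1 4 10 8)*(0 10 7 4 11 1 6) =(0 10 8 6)(1 11)(4 7) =[10, 11, 2, 3, 7, 5, 0, 4, 6, 9, 8, 1]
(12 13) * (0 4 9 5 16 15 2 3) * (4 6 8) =(0 6 8 4 9 5 16 15 2 3)(12 13) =[6, 1, 3, 0, 9, 16, 8, 7, 4, 5, 10, 11, 13, 12, 14, 2, 15]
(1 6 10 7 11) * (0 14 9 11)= (0 14 9 11 1 6 10 7)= [14, 6, 2, 3, 4, 5, 10, 0, 8, 11, 7, 1, 12, 13, 9]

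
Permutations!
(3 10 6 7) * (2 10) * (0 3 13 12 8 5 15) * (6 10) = [3, 1, 6, 2, 4, 15, 7, 13, 5, 9, 10, 11, 8, 12, 14, 0] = (0 3 2 6 7 13 12 8 5 15)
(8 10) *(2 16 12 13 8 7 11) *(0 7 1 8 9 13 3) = (0 7 11 2 16 12 3)(1 8 10)(9 13) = [7, 8, 16, 0, 4, 5, 6, 11, 10, 13, 1, 2, 3, 9, 14, 15, 12]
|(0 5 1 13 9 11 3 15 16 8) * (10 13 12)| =|(0 5 1 12 10 13 9 11 3 15 16 8)| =12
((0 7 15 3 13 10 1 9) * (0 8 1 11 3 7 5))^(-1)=(0 5)(1 8 9)(3 11 10 13)(7 15)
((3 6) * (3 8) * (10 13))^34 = (13)(3 6 8) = ((3 6 8)(10 13))^34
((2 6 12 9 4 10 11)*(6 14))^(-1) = (2 11 10 4 9 12 6 14)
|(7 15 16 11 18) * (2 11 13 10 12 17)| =10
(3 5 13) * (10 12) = [0, 1, 2, 5, 4, 13, 6, 7, 8, 9, 12, 11, 10, 3] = (3 5 13)(10 12)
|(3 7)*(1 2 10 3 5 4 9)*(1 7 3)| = 12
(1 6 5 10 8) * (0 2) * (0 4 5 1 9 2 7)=(0 7)(1 6)(2 4 5 10 8 9)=[7, 6, 4, 3, 5, 10, 1, 0, 9, 2, 8]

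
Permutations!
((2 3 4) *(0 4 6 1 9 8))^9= ((0 4 2 3 6 1 9 8))^9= (0 4 2 3 6 1 9 8)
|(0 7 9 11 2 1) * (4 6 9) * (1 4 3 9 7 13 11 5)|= 11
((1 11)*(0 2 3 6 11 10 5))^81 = ((0 2 3 6 11 1 10 5))^81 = (0 2 3 6 11 1 10 5)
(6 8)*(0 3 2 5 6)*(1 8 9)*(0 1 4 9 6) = (0 3 2 5)(1 8)(4 9) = [3, 8, 5, 2, 9, 0, 6, 7, 1, 4]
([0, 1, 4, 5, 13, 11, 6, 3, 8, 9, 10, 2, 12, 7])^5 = [0, 1, 5, 13, 11, 7, 6, 4, 8, 9, 10, 3, 12, 2]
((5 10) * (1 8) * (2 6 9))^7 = (1 8)(2 6 9)(5 10)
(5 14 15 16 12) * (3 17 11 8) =[0, 1, 2, 17, 4, 14, 6, 7, 3, 9, 10, 8, 5, 13, 15, 16, 12, 11] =(3 17 11 8)(5 14 15 16 12)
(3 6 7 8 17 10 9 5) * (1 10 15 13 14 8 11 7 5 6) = (1 10 9 6 5 3)(7 11)(8 17 15 13 14) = [0, 10, 2, 1, 4, 3, 5, 11, 17, 6, 9, 7, 12, 14, 8, 13, 16, 15]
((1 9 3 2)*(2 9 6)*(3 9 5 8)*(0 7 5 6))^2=(9)(0 5 3 2)(1 7 8 6)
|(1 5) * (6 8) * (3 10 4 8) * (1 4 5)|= |(3 10 5 4 8 6)|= 6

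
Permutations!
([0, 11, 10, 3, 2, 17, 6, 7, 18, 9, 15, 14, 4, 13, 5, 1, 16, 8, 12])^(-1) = (1 15 10 2 4 12 18 8 17 5 14 11)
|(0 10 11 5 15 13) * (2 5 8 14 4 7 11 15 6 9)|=|(0 10 15 13)(2 5 6 9)(4 7 11 8 14)|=20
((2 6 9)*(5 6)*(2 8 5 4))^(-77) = (2 4)(5 8 9 6)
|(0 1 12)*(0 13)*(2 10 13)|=6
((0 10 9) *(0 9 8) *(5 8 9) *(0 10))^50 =(5 10)(8 9)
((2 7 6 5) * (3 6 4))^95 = (2 5 6 3 4 7)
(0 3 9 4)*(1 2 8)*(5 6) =(0 3 9 4)(1 2 8)(5 6) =[3, 2, 8, 9, 0, 6, 5, 7, 1, 4]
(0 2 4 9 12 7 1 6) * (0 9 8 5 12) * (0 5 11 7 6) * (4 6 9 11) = (0 2 6 11 7 1)(4 8)(5 12 9) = [2, 0, 6, 3, 8, 12, 11, 1, 4, 5, 10, 7, 9]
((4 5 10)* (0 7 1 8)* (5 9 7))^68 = ((0 5 10 4 9 7 1 8))^68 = (0 9)(1 10)(4 8)(5 7)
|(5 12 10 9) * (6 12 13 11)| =|(5 13 11 6 12 10 9)| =7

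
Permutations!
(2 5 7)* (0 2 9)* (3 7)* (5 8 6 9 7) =(0 2 8 6 9)(3 5) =[2, 1, 8, 5, 4, 3, 9, 7, 6, 0]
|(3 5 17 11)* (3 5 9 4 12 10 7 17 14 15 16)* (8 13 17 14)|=45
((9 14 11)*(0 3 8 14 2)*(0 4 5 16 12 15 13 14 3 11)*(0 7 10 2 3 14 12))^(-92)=(0 8 2)(3 10 16)(4 11 14)(5 9 7)(12 15 13)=((0 11 9 3 8 14 7 10 2 4 5 16)(12 15 13))^(-92)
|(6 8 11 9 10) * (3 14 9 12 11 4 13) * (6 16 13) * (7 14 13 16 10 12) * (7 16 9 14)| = 12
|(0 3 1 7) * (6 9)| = |(0 3 1 7)(6 9)| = 4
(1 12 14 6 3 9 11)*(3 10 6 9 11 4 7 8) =(1 12 14 9 4 7 8 3 11)(6 10) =[0, 12, 2, 11, 7, 5, 10, 8, 3, 4, 6, 1, 14, 13, 9]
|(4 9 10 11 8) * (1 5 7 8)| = 8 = |(1 5 7 8 4 9 10 11)|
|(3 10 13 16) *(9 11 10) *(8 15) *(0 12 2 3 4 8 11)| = 35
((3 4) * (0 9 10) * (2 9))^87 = ((0 2 9 10)(3 4))^87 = (0 10 9 2)(3 4)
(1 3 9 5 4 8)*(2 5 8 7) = [0, 3, 5, 9, 7, 4, 6, 2, 1, 8] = (1 3 9 8)(2 5 4 7)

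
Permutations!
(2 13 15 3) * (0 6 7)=(0 6 7)(2 13 15 3)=[6, 1, 13, 2, 4, 5, 7, 0, 8, 9, 10, 11, 12, 15, 14, 3]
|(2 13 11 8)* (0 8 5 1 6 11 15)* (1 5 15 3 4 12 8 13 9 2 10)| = 22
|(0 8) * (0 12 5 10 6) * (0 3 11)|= |(0 8 12 5 10 6 3 11)|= 8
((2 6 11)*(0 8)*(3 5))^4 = (2 6 11)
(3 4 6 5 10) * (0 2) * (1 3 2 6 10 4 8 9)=(0 6 5 4 10 2)(1 3 8 9)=[6, 3, 0, 8, 10, 4, 5, 7, 9, 1, 2]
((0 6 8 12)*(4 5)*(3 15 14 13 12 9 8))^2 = ((0 6 3 15 14 13 12)(4 5)(8 9))^2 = (0 3 14 12 6 15 13)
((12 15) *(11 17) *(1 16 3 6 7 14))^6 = ((1 16 3 6 7 14)(11 17)(12 15))^6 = (17)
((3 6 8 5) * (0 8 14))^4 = (0 6 5)(3 8 14)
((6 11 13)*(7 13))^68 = (13)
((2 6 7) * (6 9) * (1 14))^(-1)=((1 14)(2 9 6 7))^(-1)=(1 14)(2 7 6 9)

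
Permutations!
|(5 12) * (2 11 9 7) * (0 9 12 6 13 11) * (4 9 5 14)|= |(0 5 6 13 11 12 14 4 9 7 2)|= 11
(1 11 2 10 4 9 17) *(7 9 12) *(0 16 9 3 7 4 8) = [16, 11, 10, 7, 12, 5, 6, 3, 0, 17, 8, 2, 4, 13, 14, 15, 9, 1] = (0 16 9 17 1 11 2 10 8)(3 7)(4 12)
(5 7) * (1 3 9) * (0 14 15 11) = (0 14 15 11)(1 3 9)(5 7) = [14, 3, 2, 9, 4, 7, 6, 5, 8, 1, 10, 0, 12, 13, 15, 11]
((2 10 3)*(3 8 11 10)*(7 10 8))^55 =((2 3)(7 10)(8 11))^55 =(2 3)(7 10)(8 11)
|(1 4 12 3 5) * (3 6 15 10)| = 8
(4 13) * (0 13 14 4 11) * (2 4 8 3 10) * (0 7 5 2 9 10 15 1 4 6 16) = [13, 4, 6, 15, 14, 2, 16, 5, 3, 10, 9, 7, 12, 11, 8, 1, 0] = (0 13 11 7 5 2 6 16)(1 4 14 8 3 15)(9 10)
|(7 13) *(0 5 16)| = |(0 5 16)(7 13)| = 6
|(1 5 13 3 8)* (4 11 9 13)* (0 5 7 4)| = |(0 5)(1 7 4 11 9 13 3 8)| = 8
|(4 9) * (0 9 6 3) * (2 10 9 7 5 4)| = |(0 7 5 4 6 3)(2 10 9)| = 6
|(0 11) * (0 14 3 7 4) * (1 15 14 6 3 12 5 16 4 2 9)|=|(0 11 6 3 7 2 9 1 15 14 12 5 16 4)|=14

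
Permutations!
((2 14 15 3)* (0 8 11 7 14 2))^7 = (15)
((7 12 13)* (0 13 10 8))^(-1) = (0 8 10 12 7 13)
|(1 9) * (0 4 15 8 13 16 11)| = |(0 4 15 8 13 16 11)(1 9)| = 14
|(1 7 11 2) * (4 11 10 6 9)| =|(1 7 10 6 9 4 11 2)| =8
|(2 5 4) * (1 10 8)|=3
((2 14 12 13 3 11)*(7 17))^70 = ((2 14 12 13 3 11)(7 17))^70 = (17)(2 3 12)(11 13 14)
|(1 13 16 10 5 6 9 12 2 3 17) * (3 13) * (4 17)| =|(1 3 4 17)(2 13 16 10 5 6 9 12)| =8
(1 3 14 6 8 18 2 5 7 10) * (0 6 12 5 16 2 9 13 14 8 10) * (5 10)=(0 6 5 7)(1 3 8 18 9 13 14 12 10)(2 16)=[6, 3, 16, 8, 4, 7, 5, 0, 18, 13, 1, 11, 10, 14, 12, 15, 2, 17, 9]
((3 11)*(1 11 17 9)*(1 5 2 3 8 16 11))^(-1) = ((2 3 17 9 5)(8 16 11))^(-1) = (2 5 9 17 3)(8 11 16)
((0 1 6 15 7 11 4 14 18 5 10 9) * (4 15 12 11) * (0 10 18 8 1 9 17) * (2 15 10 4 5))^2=((0 9 4 14 8 1 6 12 11 10 17)(2 15 7 5 18))^2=(0 4 8 6 11 17 9 14 1 12 10)(2 7 18 15 5)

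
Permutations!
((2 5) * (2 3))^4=((2 5 3))^4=(2 5 3)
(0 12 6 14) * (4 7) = [12, 1, 2, 3, 7, 5, 14, 4, 8, 9, 10, 11, 6, 13, 0] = (0 12 6 14)(4 7)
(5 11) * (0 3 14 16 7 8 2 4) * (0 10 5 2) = [3, 1, 4, 14, 10, 11, 6, 8, 0, 9, 5, 2, 12, 13, 16, 15, 7] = (0 3 14 16 7 8)(2 4 10 5 11)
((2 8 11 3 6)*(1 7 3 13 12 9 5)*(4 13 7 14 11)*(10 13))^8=((1 14 11 7 3 6 2 8 4 10 13 12 9 5))^8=(1 4 11 13 3 9 2)(5 8 14 10 7 12 6)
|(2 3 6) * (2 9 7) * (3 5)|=6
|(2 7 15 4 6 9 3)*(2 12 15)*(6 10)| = 14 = |(2 7)(3 12 15 4 10 6 9)|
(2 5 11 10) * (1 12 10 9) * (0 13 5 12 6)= (0 13 5 11 9 1 6)(2 12 10)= [13, 6, 12, 3, 4, 11, 0, 7, 8, 1, 2, 9, 10, 5]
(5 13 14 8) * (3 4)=(3 4)(5 13 14 8)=[0, 1, 2, 4, 3, 13, 6, 7, 5, 9, 10, 11, 12, 14, 8]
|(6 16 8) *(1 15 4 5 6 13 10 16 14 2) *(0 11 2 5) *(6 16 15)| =13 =|(0 11 2 1 6 14 5 16 8 13 10 15 4)|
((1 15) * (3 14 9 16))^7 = ((1 15)(3 14 9 16))^7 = (1 15)(3 16 9 14)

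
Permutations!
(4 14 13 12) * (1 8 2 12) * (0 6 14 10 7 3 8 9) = (0 6 14 13 1 9)(2 12 4 10 7 3 8) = [6, 9, 12, 8, 10, 5, 14, 3, 2, 0, 7, 11, 4, 1, 13]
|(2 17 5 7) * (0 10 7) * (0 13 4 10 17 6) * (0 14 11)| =11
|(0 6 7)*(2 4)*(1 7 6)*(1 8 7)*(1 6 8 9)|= 6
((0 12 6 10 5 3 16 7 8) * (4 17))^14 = (17)(0 3 12 16 6 7 10 8 5)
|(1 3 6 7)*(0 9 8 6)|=7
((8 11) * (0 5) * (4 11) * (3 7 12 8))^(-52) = ((0 5)(3 7 12 8 4 11))^(-52) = (3 12 4)(7 8 11)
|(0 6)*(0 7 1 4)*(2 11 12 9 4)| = |(0 6 7 1 2 11 12 9 4)| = 9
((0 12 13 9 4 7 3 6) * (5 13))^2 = ((0 12 5 13 9 4 7 3 6))^2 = (0 5 9 7 6 12 13 4 3)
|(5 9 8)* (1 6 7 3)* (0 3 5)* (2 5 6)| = |(0 3 1 2 5 9 8)(6 7)| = 14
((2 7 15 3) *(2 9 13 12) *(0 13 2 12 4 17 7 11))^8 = (0 2 3 7 4)(9 15 17 13 11)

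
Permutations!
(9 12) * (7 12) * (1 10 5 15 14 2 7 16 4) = (1 10 5 15 14 2 7 12 9 16 4) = [0, 10, 7, 3, 1, 15, 6, 12, 8, 16, 5, 11, 9, 13, 2, 14, 4]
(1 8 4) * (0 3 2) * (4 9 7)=(0 3 2)(1 8 9 7 4)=[3, 8, 0, 2, 1, 5, 6, 4, 9, 7]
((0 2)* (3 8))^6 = (8)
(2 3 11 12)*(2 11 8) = [0, 1, 3, 8, 4, 5, 6, 7, 2, 9, 10, 12, 11] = (2 3 8)(11 12)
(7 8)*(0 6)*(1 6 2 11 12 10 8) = [2, 6, 11, 3, 4, 5, 0, 1, 7, 9, 8, 12, 10] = (0 2 11 12 10 8 7 1 6)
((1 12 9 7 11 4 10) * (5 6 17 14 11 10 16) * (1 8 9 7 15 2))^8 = (4 16 5 6 17 14 11)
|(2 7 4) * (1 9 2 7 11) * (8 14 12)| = |(1 9 2 11)(4 7)(8 14 12)| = 12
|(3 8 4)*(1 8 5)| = 5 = |(1 8 4 3 5)|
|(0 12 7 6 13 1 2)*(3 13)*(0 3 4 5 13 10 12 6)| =|(0 6 4 5 13 1 2 3 10 12 7)| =11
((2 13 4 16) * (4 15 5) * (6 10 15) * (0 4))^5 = ((0 4 16 2 13 6 10 15 5))^5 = (0 6 4 10 16 15 2 5 13)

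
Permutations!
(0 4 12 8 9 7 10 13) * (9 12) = [4, 1, 2, 3, 9, 5, 6, 10, 12, 7, 13, 11, 8, 0] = (0 4 9 7 10 13)(8 12)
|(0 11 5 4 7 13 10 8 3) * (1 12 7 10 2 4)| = |(0 11 5 1 12 7 13 2 4 10 8 3)| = 12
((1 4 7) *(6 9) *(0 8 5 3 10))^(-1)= (0 10 3 5 8)(1 7 4)(6 9)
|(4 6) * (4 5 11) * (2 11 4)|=6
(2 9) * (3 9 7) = (2 7 3 9) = [0, 1, 7, 9, 4, 5, 6, 3, 8, 2]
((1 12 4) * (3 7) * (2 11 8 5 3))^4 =(1 12 4)(2 3 8)(5 11 7)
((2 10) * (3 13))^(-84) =(13)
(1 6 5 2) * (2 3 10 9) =[0, 6, 1, 10, 4, 3, 5, 7, 8, 2, 9] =(1 6 5 3 10 9 2)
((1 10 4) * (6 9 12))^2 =((1 10 4)(6 9 12))^2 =(1 4 10)(6 12 9)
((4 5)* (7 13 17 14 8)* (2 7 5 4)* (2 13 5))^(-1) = ((2 7 5 13 17 14 8))^(-1) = (2 8 14 17 13 5 7)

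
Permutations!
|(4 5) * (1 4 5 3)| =3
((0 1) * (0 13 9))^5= (0 1 13 9)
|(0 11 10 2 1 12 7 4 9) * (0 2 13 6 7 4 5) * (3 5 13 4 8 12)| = 18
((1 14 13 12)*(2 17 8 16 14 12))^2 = ((1 12)(2 17 8 16 14 13))^2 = (2 8 14)(13 17 16)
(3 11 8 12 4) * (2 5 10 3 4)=[0, 1, 5, 11, 4, 10, 6, 7, 12, 9, 3, 8, 2]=(2 5 10 3 11 8 12)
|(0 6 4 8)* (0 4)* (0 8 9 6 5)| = |(0 5)(4 9 6 8)| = 4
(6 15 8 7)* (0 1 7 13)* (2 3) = [1, 7, 3, 2, 4, 5, 15, 6, 13, 9, 10, 11, 12, 0, 14, 8] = (0 1 7 6 15 8 13)(2 3)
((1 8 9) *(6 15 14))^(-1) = ((1 8 9)(6 15 14))^(-1) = (1 9 8)(6 14 15)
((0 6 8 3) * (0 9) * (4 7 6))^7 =(9)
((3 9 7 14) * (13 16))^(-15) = (3 9 7 14)(13 16)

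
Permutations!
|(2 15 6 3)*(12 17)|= 4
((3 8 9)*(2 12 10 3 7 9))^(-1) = (2 8 3 10 12)(7 9)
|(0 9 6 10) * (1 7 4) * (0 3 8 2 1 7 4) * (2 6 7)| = 12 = |(0 9 7)(1 4 2)(3 8 6 10)|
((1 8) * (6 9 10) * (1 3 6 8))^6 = (3 6 9 10 8)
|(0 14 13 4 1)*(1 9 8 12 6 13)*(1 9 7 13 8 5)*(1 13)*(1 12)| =11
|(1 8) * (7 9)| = 2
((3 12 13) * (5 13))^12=(13)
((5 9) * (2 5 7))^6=(2 9)(5 7)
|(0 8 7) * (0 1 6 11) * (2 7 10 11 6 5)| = |(0 8 10 11)(1 5 2 7)| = 4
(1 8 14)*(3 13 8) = (1 3 13 8 14) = [0, 3, 2, 13, 4, 5, 6, 7, 14, 9, 10, 11, 12, 8, 1]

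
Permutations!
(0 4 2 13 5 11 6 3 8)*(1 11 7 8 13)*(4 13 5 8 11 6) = [13, 6, 1, 5, 2, 7, 3, 11, 0, 9, 10, 4, 12, 8] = (0 13 8)(1 6 3 5 7 11 4 2)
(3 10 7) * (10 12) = [0, 1, 2, 12, 4, 5, 6, 3, 8, 9, 7, 11, 10] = (3 12 10 7)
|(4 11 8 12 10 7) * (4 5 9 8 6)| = |(4 11 6)(5 9 8 12 10 7)| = 6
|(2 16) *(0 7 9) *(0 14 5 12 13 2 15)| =|(0 7 9 14 5 12 13 2 16 15)| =10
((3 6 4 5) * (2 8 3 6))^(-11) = ((2 8 3)(4 5 6))^(-11) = (2 8 3)(4 5 6)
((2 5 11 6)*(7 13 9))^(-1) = ((2 5 11 6)(7 13 9))^(-1) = (2 6 11 5)(7 9 13)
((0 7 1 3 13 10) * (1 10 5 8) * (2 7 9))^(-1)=((0 9 2 7 10)(1 3 13 5 8))^(-1)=(0 10 7 2 9)(1 8 5 13 3)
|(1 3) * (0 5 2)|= |(0 5 2)(1 3)|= 6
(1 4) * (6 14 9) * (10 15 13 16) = (1 4)(6 14 9)(10 15 13 16) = [0, 4, 2, 3, 1, 5, 14, 7, 8, 6, 15, 11, 12, 16, 9, 13, 10]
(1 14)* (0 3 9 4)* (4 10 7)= (0 3 9 10 7 4)(1 14)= [3, 14, 2, 9, 0, 5, 6, 4, 8, 10, 7, 11, 12, 13, 1]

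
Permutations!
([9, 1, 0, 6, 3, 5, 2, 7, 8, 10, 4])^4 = [3, 1, 4, 9, 0, 5, 10, 7, 8, 6, 2]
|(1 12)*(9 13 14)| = 6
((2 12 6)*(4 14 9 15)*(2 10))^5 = ((2 12 6 10)(4 14 9 15))^5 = (2 12 6 10)(4 14 9 15)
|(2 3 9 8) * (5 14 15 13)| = |(2 3 9 8)(5 14 15 13)| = 4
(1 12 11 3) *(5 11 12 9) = (12)(1 9 5 11 3) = [0, 9, 2, 1, 4, 11, 6, 7, 8, 5, 10, 3, 12]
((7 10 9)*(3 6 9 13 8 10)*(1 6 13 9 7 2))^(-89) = ((1 6 7 3 13 8 10 9 2))^(-89) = (1 6 7 3 13 8 10 9 2)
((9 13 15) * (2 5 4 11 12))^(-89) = (2 5 4 11 12)(9 13 15)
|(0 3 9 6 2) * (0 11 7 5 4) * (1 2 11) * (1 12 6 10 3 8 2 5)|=|(0 8 2 12 6 11 7 1 5 4)(3 9 10)|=30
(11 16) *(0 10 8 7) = [10, 1, 2, 3, 4, 5, 6, 0, 7, 9, 8, 16, 12, 13, 14, 15, 11] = (0 10 8 7)(11 16)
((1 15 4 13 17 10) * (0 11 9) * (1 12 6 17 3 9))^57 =((0 11 1 15 4 13 3 9)(6 17 10 12))^57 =(0 11 1 15 4 13 3 9)(6 17 10 12)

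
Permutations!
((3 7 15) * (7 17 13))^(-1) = (3 15 7 13 17)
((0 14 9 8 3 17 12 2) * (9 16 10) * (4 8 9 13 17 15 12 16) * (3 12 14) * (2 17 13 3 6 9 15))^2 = ((0 6 9 15 14 4 8 12 17 16 10 3 2))^2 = (0 9 14 8 17 10 2 6 15 4 12 16 3)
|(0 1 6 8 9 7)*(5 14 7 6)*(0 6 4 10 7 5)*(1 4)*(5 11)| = 24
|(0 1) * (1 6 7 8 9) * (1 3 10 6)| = 6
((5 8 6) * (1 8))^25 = (1 8 6 5)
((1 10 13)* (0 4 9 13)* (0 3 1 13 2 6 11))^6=(13)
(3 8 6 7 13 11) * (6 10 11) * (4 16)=(3 8 10 11)(4 16)(6 7 13)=[0, 1, 2, 8, 16, 5, 7, 13, 10, 9, 11, 3, 12, 6, 14, 15, 4]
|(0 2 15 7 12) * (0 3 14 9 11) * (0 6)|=|(0 2 15 7 12 3 14 9 11 6)|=10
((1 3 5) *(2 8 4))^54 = (8)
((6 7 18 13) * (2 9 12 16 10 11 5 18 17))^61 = (2 9 12 16 10 11 5 18 13 6 7 17)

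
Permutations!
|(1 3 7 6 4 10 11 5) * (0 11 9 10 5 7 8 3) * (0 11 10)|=|(0 10 9)(1 11 7 6 4 5)(3 8)|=6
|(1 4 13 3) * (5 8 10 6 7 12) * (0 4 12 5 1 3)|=|(0 4 13)(1 12)(5 8 10 6 7)|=30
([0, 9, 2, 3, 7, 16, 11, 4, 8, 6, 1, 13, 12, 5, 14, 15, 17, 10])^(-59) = [0, 13, 2, 3, 7, 1, 16, 4, 8, 5, 11, 17, 12, 10, 14, 15, 9, 6]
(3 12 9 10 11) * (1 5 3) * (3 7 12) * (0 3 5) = (0 3 5 7 12 9 10 11 1) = [3, 0, 2, 5, 4, 7, 6, 12, 8, 10, 11, 1, 9]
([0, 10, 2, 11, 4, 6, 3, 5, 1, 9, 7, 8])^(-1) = [0, 8, 2, 6, 4, 7, 5, 10, 11, 9, 1, 3]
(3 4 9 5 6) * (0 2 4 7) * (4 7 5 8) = (0 2 7)(3 5 6)(4 9 8) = [2, 1, 7, 5, 9, 6, 3, 0, 4, 8]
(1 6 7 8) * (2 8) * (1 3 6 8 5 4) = (1 8 3 6 7 2 5 4) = [0, 8, 5, 6, 1, 4, 7, 2, 3]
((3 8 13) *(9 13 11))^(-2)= (3 9 8 13 11)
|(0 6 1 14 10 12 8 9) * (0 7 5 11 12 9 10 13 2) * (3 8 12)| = 42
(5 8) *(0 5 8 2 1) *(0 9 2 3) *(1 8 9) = (0 5 3)(2 8 9) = [5, 1, 8, 0, 4, 3, 6, 7, 9, 2]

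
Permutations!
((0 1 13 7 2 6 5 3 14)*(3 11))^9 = ((0 1 13 7 2 6 5 11 3 14))^9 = (0 14 3 11 5 6 2 7 13 1)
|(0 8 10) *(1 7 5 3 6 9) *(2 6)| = 21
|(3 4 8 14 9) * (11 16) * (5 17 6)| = 30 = |(3 4 8 14 9)(5 17 6)(11 16)|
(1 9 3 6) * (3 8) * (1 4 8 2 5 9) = (2 5 9)(3 6 4 8) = [0, 1, 5, 6, 8, 9, 4, 7, 3, 2]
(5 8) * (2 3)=[0, 1, 3, 2, 4, 8, 6, 7, 5]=(2 3)(5 8)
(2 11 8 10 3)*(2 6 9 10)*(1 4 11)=(1 4 11 8 2)(3 6 9 10)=[0, 4, 1, 6, 11, 5, 9, 7, 2, 10, 3, 8]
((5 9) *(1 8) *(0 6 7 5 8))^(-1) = (0 1 8 9 5 7 6)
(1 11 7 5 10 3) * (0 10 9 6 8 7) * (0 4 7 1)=(0 10 3)(1 11 4 7 5 9 6 8)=[10, 11, 2, 0, 7, 9, 8, 5, 1, 6, 3, 4]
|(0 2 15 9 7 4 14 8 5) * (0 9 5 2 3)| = 8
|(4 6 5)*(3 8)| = 6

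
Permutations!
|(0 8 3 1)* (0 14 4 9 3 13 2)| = 20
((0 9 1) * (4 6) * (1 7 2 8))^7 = (0 9 7 2 8 1)(4 6)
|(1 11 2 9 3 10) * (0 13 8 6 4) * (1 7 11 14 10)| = 40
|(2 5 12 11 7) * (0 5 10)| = |(0 5 12 11 7 2 10)| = 7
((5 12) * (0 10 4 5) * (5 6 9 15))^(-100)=(0 9)(4 5)(6 12)(10 15)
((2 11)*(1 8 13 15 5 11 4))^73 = (1 8 13 15 5 11 2 4)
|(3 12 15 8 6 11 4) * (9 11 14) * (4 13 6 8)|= |(3 12 15 4)(6 14 9 11 13)|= 20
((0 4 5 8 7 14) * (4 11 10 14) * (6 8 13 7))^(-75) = ((0 11 10 14)(4 5 13 7)(6 8))^(-75) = (0 11 10 14)(4 5 13 7)(6 8)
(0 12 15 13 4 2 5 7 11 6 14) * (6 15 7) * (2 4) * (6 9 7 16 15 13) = (0 12 16 15 6 14)(2 5 9 7 11 13) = [12, 1, 5, 3, 4, 9, 14, 11, 8, 7, 10, 13, 16, 2, 0, 6, 15]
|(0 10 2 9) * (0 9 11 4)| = |(0 10 2 11 4)| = 5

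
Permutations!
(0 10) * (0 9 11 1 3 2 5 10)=(1 3 2 5 10 9 11)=[0, 3, 5, 2, 4, 10, 6, 7, 8, 11, 9, 1]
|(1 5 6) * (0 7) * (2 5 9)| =10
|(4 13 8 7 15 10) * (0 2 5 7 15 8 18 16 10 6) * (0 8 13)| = 9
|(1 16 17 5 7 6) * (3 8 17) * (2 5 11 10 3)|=|(1 16 2 5 7 6)(3 8 17 11 10)|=30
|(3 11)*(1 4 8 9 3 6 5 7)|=|(1 4 8 9 3 11 6 5 7)|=9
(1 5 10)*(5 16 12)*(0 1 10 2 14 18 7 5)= (0 1 16 12)(2 14 18 7 5)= [1, 16, 14, 3, 4, 2, 6, 5, 8, 9, 10, 11, 0, 13, 18, 15, 12, 17, 7]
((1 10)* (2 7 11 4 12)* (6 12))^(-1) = (1 10)(2 12 6 4 11 7) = ((1 10)(2 7 11 4 6 12))^(-1)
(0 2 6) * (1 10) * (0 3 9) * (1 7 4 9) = (0 2 6 3 1 10 7 4 9) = [2, 10, 6, 1, 9, 5, 3, 4, 8, 0, 7]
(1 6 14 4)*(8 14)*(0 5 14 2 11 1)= [5, 6, 11, 3, 0, 14, 8, 7, 2, 9, 10, 1, 12, 13, 4]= (0 5 14 4)(1 6 8 2 11)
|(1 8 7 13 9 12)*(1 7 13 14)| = 7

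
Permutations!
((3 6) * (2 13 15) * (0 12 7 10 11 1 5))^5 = (0 1 10 12 5 11 7)(2 15 13)(3 6)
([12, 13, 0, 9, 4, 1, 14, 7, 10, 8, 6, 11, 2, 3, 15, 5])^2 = (0 2 12)(1 3 8 6 15)(5 13 9 10 14)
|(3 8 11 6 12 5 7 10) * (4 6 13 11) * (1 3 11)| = |(1 3 8 4 6 12 5 7 10 11 13)| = 11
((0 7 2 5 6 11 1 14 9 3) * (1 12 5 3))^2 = (0 2)(1 9 14)(3 7)(5 11)(6 12)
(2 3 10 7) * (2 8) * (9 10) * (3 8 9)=(2 8)(7 9 10)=[0, 1, 8, 3, 4, 5, 6, 9, 2, 10, 7]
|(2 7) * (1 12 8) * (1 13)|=4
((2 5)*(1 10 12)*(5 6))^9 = ((1 10 12)(2 6 5))^9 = (12)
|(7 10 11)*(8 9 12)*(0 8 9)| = 6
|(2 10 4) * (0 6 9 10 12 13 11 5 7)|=|(0 6 9 10 4 2 12 13 11 5 7)|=11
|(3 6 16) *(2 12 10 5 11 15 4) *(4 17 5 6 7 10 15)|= |(2 12 15 17 5 11 4)(3 7 10 6 16)|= 35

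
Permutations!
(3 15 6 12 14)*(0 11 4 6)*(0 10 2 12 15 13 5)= (0 11 4 6 15 10 2 12 14 3 13 5)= [11, 1, 12, 13, 6, 0, 15, 7, 8, 9, 2, 4, 14, 5, 3, 10]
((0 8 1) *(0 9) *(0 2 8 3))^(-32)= (9)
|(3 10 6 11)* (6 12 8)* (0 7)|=6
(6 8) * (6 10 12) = (6 8 10 12) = [0, 1, 2, 3, 4, 5, 8, 7, 10, 9, 12, 11, 6]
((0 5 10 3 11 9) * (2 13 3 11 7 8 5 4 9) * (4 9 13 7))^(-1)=((0 9)(2 7 8 5 10 11)(3 4 13))^(-1)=(0 9)(2 11 10 5 8 7)(3 13 4)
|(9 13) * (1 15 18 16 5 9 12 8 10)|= 10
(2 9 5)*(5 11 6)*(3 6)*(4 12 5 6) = (2 9 11 3 4 12 5) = [0, 1, 9, 4, 12, 2, 6, 7, 8, 11, 10, 3, 5]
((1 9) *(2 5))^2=(9)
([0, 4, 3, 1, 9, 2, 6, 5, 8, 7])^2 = (1 9 5 3 4 7 2)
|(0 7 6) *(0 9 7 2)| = |(0 2)(6 9 7)| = 6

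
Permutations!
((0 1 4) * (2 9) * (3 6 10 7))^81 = ((0 1 4)(2 9)(3 6 10 7))^81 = (2 9)(3 6 10 7)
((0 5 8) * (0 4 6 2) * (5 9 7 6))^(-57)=((0 9 7 6 2)(4 5 8))^(-57)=(0 6 9 2 7)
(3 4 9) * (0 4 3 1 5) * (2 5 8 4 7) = (0 7 2 5)(1 8 4 9) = [7, 8, 5, 3, 9, 0, 6, 2, 4, 1]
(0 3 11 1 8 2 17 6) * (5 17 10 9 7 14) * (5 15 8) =(0 3 11 1 5 17 6)(2 10 9 7 14 15 8) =[3, 5, 10, 11, 4, 17, 0, 14, 2, 7, 9, 1, 12, 13, 15, 8, 16, 6]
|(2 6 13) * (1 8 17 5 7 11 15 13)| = |(1 8 17 5 7 11 15 13 2 6)| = 10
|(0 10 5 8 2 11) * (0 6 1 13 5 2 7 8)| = 8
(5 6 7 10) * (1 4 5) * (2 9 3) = [0, 4, 9, 2, 5, 6, 7, 10, 8, 3, 1] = (1 4 5 6 7 10)(2 9 3)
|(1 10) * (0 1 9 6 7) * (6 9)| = 5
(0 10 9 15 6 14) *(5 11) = (0 10 9 15 6 14)(5 11) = [10, 1, 2, 3, 4, 11, 14, 7, 8, 15, 9, 5, 12, 13, 0, 6]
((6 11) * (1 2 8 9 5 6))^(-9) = ((1 2 8 9 5 6 11))^(-9) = (1 6 9 2 11 5 8)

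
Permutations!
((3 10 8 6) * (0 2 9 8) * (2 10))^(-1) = ((0 10)(2 9 8 6 3))^(-1) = (0 10)(2 3 6 8 9)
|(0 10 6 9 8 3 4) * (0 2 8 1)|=|(0 10 6 9 1)(2 8 3 4)|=20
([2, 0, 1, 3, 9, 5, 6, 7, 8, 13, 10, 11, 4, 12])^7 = [2, 0, 1, 3, 12, 5, 6, 7, 8, 4, 10, 11, 13, 9]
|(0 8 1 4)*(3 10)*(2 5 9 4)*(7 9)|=8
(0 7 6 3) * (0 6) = [7, 1, 2, 6, 4, 5, 3, 0] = (0 7)(3 6)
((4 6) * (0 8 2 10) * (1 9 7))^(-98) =(0 2)(1 9 7)(8 10)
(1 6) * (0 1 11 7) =(0 1 6 11 7) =[1, 6, 2, 3, 4, 5, 11, 0, 8, 9, 10, 7]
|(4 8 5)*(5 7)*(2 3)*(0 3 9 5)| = 8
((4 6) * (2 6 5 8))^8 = (2 5 6 8 4)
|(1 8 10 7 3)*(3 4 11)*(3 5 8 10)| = 8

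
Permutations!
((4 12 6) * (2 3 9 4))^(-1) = (2 6 12 4 9 3) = ((2 3 9 4 12 6))^(-1)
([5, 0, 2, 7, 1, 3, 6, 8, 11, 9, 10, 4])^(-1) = (0 1 4 11 8 7 3 5)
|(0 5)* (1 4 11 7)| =|(0 5)(1 4 11 7)| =4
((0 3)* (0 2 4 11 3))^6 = (2 11)(3 4)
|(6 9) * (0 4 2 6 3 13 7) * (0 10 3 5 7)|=10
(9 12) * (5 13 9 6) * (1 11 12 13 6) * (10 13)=(1 11 12)(5 6)(9 10 13)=[0, 11, 2, 3, 4, 6, 5, 7, 8, 10, 13, 12, 1, 9]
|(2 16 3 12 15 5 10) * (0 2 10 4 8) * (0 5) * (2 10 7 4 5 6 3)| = |(0 10 7 4 8 6 3 12 15)(2 16)| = 18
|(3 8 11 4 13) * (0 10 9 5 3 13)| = 8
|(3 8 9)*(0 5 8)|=|(0 5 8 9 3)|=5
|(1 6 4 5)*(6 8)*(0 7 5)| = 7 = |(0 7 5 1 8 6 4)|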